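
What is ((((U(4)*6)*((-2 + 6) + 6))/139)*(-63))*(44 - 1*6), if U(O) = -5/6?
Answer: 119700/139 ≈ 861.15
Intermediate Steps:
U(O) = -⅚ (U(O) = -5*⅙ = -⅚)
((((U(4)*6)*((-2 + 6) + 6))/139)*(-63))*(44 - 1*6) = ((((-⅚*6)*((-2 + 6) + 6))/139)*(-63))*(44 - 1*6) = ((-5*(4 + 6)*(1/139))*(-63))*(44 - 6) = ((-5*10*(1/139))*(-63))*38 = (-50*1/139*(-63))*38 = -50/139*(-63)*38 = (3150/139)*38 = 119700/139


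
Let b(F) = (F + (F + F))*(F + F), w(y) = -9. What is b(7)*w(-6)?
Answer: -2646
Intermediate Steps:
b(F) = 6*F² (b(F) = (F + 2*F)*(2*F) = (3*F)*(2*F) = 6*F²)
b(7)*w(-6) = (6*7²)*(-9) = (6*49)*(-9) = 294*(-9) = -2646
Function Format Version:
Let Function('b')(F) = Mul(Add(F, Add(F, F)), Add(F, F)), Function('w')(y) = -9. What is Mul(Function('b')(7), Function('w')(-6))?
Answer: -2646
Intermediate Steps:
Function('b')(F) = Mul(6, Pow(F, 2)) (Function('b')(F) = Mul(Add(F, Mul(2, F)), Mul(2, F)) = Mul(Mul(3, F), Mul(2, F)) = Mul(6, Pow(F, 2)))
Mul(Function('b')(7), Function('w')(-6)) = Mul(Mul(6, Pow(7, 2)), -9) = Mul(Mul(6, 49), -9) = Mul(294, -9) = -2646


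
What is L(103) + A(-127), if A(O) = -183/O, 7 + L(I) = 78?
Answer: 9200/127 ≈ 72.441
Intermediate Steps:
L(I) = 71 (L(I) = -7 + 78 = 71)
L(103) + A(-127) = 71 - 183/(-127) = 71 - 183*(-1/127) = 71 + 183/127 = 9200/127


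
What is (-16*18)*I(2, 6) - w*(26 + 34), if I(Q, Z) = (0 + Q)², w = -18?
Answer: -72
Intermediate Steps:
I(Q, Z) = Q²
(-16*18)*I(2, 6) - w*(26 + 34) = -16*18*2² - (-18)*(26 + 34) = -288*4 - (-18)*60 = -1152 - 1*(-1080) = -1152 + 1080 = -72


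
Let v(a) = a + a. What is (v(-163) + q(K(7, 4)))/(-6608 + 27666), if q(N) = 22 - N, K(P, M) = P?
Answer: -311/21058 ≈ -0.014769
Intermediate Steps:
v(a) = 2*a
(v(-163) + q(K(7, 4)))/(-6608 + 27666) = (2*(-163) + (22 - 1*7))/(-6608 + 27666) = (-326 + (22 - 7))/21058 = (-326 + 15)*(1/21058) = -311*1/21058 = -311/21058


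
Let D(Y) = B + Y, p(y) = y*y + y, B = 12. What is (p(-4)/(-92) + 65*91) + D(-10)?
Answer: 136088/23 ≈ 5916.9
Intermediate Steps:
p(y) = y + y² (p(y) = y² + y = y + y²)
D(Y) = 12 + Y
(p(-4)/(-92) + 65*91) + D(-10) = (-4*(1 - 4)/(-92) + 65*91) + (12 - 10) = (-4*(-3)*(-1/92) + 5915) + 2 = (12*(-1/92) + 5915) + 2 = (-3/23 + 5915) + 2 = 136042/23 + 2 = 136088/23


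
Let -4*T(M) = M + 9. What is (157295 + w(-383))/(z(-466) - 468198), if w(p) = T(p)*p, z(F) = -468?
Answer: -242969/937332 ≈ -0.25921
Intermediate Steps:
T(M) = -9/4 - M/4 (T(M) = -(M + 9)/4 = -(9 + M)/4 = -9/4 - M/4)
w(p) = p*(-9/4 - p/4) (w(p) = (-9/4 - p/4)*p = p*(-9/4 - p/4))
(157295 + w(-383))/(z(-466) - 468198) = (157295 - ¼*(-383)*(9 - 383))/(-468 - 468198) = (157295 - ¼*(-383)*(-374))/(-468666) = (157295 - 71621/2)*(-1/468666) = (242969/2)*(-1/468666) = -242969/937332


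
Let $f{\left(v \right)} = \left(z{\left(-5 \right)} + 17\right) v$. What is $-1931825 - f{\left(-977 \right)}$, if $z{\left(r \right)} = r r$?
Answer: $-1890791$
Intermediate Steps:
$z{\left(r \right)} = r^{2}$
$f{\left(v \right)} = 42 v$ ($f{\left(v \right)} = \left(\left(-5\right)^{2} + 17\right) v = \left(25 + 17\right) v = 42 v$)
$-1931825 - f{\left(-977 \right)} = -1931825 - 42 \left(-977\right) = -1931825 - -41034 = -1931825 + 41034 = -1890791$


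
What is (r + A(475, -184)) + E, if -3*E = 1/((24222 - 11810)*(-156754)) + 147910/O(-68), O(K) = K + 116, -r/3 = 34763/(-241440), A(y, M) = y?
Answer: -97189706659110643/176157398869920 ≈ -551.72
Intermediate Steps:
r = 34763/80480 (r = -104289/(-241440) = -104289*(-1)/241440 = -3*(-34763/241440) = 34763/80480 ≈ 0.43195)
O(K) = 116 + K
E = -8993069660801/8755337916 (E = -(1/((24222 - 11810)*(-156754)) + 147910/(116 - 68))/3 = -(-1/156754/12412 + 147910/48)/3 = -((1/12412)*(-1/156754) + 147910*(1/48))/3 = -(-1/1945630648 + 73955/24)/3 = -⅓*8993069660801/2918445972 = -8993069660801/8755337916 ≈ -1027.2)
(r + A(475, -184)) + E = (34763/80480 + 475) - 8993069660801/8755337916 = 38262763/80480 - 8993069660801/8755337916 = -97189706659110643/176157398869920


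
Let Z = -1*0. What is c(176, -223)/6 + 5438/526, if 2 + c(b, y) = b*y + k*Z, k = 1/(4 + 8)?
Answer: -5153218/789 ≈ -6531.3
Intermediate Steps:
Z = 0
k = 1/12 ≈ 0.083333
c(b, y) = -2 + b*y (c(b, y) = -2 + (b*y + (1/12)*0) = -2 + (b*y + 0) = -2 + b*y)
c(176, -223)/6 + 5438/526 = (-2 + 176*(-223))/6 + 5438/526 = (-2 - 39248)*(1/6) + 5438*(1/526) = -39250*1/6 + 2719/263 = -19625/3 + 2719/263 = -5153218/789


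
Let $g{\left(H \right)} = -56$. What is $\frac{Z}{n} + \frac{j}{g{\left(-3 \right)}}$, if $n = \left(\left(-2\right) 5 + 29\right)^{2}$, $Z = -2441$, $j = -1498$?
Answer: $\frac{28863}{1444} \approx 19.988$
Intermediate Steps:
$n = 361$ ($n = \left(-10 + 29\right)^{2} = 19^{2} = 361$)
$\frac{Z}{n} + \frac{j}{g{\left(-3 \right)}} = - \frac{2441}{361} - \frac{1498}{-56} = \left(-2441\right) \frac{1}{361} - - \frac{107}{4} = - \frac{2441}{361} + \frac{107}{4} = \frac{28863}{1444}$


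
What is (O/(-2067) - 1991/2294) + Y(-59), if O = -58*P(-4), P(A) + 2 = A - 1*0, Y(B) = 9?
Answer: 12587191/1580566 ≈ 7.9637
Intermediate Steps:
P(A) = -2 + A (P(A) = -2 + (A - 1*0) = -2 + (A + 0) = -2 + A)
O = 348 (O = -58*(-2 - 4) = -58*(-6) = 348)
(O/(-2067) - 1991/2294) + Y(-59) = (348/(-2067) - 1991/2294) + 9 = (348*(-1/2067) - 1991*1/2294) + 9 = (-116/689 - 1991/2294) + 9 = -1637903/1580566 + 9 = 12587191/1580566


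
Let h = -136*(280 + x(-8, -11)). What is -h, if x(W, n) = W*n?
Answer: 50048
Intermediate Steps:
h = -50048 (h = -136*(280 - 8*(-11)) = -136*(280 + 88) = -136*368 = -50048)
-h = -1*(-50048) = 50048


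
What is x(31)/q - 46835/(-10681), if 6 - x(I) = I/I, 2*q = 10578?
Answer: 247763720/56491809 ≈ 4.3858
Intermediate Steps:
q = 5289 (q = (½)*10578 = 5289)
x(I) = 5 (x(I) = 6 - I/I = 6 - 1*1 = 6 - 1 = 5)
x(31)/q - 46835/(-10681) = 5/5289 - 46835/(-10681) = 5*(1/5289) - 46835*(-1/10681) = 5/5289 + 46835/10681 = 247763720/56491809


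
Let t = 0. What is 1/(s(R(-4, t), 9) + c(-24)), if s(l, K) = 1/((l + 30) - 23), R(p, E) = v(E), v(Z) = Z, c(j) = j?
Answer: -7/167 ≈ -0.041916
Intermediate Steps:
R(p, E) = E
s(l, K) = 1/(7 + l) (s(l, K) = 1/((30 + l) - 23) = 1/(7 + l))
1/(s(R(-4, t), 9) + c(-24)) = 1/(1/(7 + 0) - 24) = 1/(1/7 - 24) = 1/(-167/7) = -7/167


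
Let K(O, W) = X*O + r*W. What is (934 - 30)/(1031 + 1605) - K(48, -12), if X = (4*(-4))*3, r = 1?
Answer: 1526470/659 ≈ 2316.3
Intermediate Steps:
X = -48 (X = -16*3 = -48)
K(O, W) = W - 48*O (K(O, W) = -48*O + 1*W = -48*O + W = W - 48*O)
(934 - 30)/(1031 + 1605) - K(48, -12) = (934 - 30)/(1031 + 1605) - (-12 - 48*48) = 904/2636 - (-12 - 2304) = 904*(1/2636) - 1*(-2316) = 226/659 + 2316 = 1526470/659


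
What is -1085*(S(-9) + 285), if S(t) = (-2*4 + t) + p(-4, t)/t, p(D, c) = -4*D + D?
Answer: -868000/3 ≈ -2.8933e+5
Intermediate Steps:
p(D, c) = -3*D
S(t) = -8 + t + 12/t (S(t) = (-2*4 + t) + (-3*(-4))/t = (-8 + t) + 12/t = -8 + t + 12/t)
-1085*(S(-9) + 285) = -1085*((-8 - 9 + 12/(-9)) + 285) = -1085*((-8 - 9 + 12*(-⅑)) + 285) = -1085*((-8 - 9 - 4/3) + 285) = -1085*(-55/3 + 285) = -1085*800/3 = -868000/3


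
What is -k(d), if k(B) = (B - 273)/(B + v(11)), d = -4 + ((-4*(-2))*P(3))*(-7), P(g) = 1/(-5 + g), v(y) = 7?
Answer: 249/31 ≈ 8.0323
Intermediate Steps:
d = 24 (d = -4 + ((-4*(-2))/(-5 + 3))*(-7) = -4 + (8/(-2))*(-7) = -4 + (8*(-½))*(-7) = -4 - 4*(-7) = -4 + 28 = 24)
k(B) = (-273 + B)/(7 + B) (k(B) = (B - 273)/(B + 7) = (-273 + B)/(7 + B))
-k(d) = -(-273 + 24)/(7 + 24) = -(-249)/31 = -1*(-249/31) = 249/31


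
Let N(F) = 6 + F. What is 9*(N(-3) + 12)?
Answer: 135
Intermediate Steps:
9*(N(-3) + 12) = 9*((6 - 3) + 12) = 9*(3 + 12) = 9*15 = 135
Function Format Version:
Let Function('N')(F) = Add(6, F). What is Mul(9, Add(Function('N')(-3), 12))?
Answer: 135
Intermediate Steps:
Mul(9, Add(Function('N')(-3), 12)) = Mul(9, Add(Add(6, -3), 12)) = Mul(9, Add(3, 12)) = Mul(9, 15) = 135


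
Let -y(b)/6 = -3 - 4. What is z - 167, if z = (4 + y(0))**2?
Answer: 1949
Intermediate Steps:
y(b) = 42 (y(b) = -6*(-3 - 4) = -6*(-7) = 42)
z = 2116 (z = (4 + 42)**2 = 46**2 = 2116)
z - 167 = 2116 - 167 = 1949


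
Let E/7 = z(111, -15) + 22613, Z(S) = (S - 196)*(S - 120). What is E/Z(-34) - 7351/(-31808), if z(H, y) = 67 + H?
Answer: 190533047/40237120 ≈ 4.7353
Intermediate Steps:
Z(S) = (-196 + S)*(-120 + S)
E = 159537 (E = 7*((67 + 111) + 22613) = 7*(178 + 22613) = 7*22791 = 159537)
E/Z(-34) - 7351/(-31808) = 159537/(23520 + (-34)**2 - 316*(-34)) - 7351/(-31808) = 159537/(23520 + 1156 + 10744) - 7351*(-1/31808) = 159537/35420 + 7351/31808 = 159537*(1/35420) + 7351/31808 = 22791/5060 + 7351/31808 = 190533047/40237120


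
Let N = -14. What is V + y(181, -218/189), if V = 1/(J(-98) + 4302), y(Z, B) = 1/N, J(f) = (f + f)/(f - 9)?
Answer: -114753/1611785 ≈ -0.071196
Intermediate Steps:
J(f) = 2*f/(-9 + f) (J(f) = (2*f)/(-9 + f) = 2*f/(-9 + f))
y(Z, B) = -1/14 (y(Z, B) = 1/(-14) = -1/14)
V = 107/460510 (V = 1/(2*(-98)/(-9 - 98) + 4302) = 1/(2*(-98)/(-107) + 4302) = 1/(2*(-98)*(-1/107) + 4302) = 1/(196/107 + 4302) = 1/(460510/107) = 107/460510 ≈ 0.00023235)
V + y(181, -218/189) = 107/460510 - 1/14 = -114753/1611785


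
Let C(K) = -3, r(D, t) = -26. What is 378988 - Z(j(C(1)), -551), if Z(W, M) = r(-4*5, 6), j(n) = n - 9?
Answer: 379014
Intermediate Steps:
j(n) = -9 + n
Z(W, M) = -26
378988 - Z(j(C(1)), -551) = 378988 - 1*(-26) = 378988 + 26 = 379014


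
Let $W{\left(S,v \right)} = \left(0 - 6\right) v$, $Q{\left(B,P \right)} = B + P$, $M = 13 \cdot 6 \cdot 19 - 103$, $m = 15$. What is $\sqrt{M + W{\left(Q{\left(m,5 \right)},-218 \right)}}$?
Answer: $\sqrt{2687} \approx 51.836$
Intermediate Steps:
$M = 1379$ ($M = 78 \cdot 19 - 103 = 1482 - 103 = 1379$)
$W{\left(S,v \right)} = - 6 v$
$\sqrt{M + W{\left(Q{\left(m,5 \right)},-218 \right)}} = \sqrt{1379 - -1308} = \sqrt{1379 + 1308} = \sqrt{2687}$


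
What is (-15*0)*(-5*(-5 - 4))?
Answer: 0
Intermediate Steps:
(-15*0)*(-5*(-5 - 4)) = 0*(-5*(-9)) = 0*45 = 0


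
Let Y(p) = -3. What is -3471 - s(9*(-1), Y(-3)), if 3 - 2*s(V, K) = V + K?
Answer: -6957/2 ≈ -3478.5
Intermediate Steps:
s(V, K) = 3/2 - K/2 - V/2 (s(V, K) = 3/2 - (V + K)/2 = 3/2 - (K + V)/2 = 3/2 + (-K/2 - V/2) = 3/2 - K/2 - V/2)
-3471 - s(9*(-1), Y(-3)) = -3471 - (3/2 - ½*(-3) - 9*(-1)/2) = -3471 - (3/2 + 3/2 - ½*(-9)) = -3471 - (3/2 + 3/2 + 9/2) = -3471 - 1*15/2 = -3471 - 15/2 = -6957/2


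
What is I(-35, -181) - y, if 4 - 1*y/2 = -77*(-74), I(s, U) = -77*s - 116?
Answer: 13967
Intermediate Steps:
I(s, U) = -116 - 77*s
y = -11388 (y = 8 - (-154)*(-74) = 8 - 2*5698 = 8 - 11396 = -11388)
I(-35, -181) - y = (-116 - 77*(-35)) - 1*(-11388) = (-116 + 2695) + 11388 = 2579 + 11388 = 13967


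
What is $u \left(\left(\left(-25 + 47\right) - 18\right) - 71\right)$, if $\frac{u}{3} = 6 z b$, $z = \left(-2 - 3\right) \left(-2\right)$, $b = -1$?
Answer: $12060$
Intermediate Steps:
$z = 10$ ($z = \left(-5\right) \left(-2\right) = 10$)
$u = -180$ ($u = 3 \cdot 6 \cdot 10 \left(-1\right) = 3 \cdot 60 \left(-1\right) = 3 \left(-60\right) = -180$)
$u \left(\left(\left(-25 + 47\right) - 18\right) - 71\right) = - 180 \left(\left(\left(-25 + 47\right) - 18\right) - 71\right) = - 180 \left(\left(22 - 18\right) - 71\right) = - 180 \left(4 - 71\right) = \left(-180\right) \left(-67\right) = 12060$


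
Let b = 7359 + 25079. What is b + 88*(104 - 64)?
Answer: 35958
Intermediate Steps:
b = 32438
b + 88*(104 - 64) = 32438 + 88*(104 - 64) = 32438 + 88*40 = 32438 + 3520 = 35958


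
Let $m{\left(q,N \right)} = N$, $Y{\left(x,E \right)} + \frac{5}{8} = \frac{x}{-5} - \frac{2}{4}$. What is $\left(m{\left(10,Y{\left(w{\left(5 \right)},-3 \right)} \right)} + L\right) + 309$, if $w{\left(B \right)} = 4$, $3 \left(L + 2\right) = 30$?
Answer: $\frac{12603}{40} \approx 315.08$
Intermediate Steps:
$L = 8$ ($L = -2 + \frac{1}{3} \cdot 30 = -2 + 10 = 8$)
$Y{\left(x,E \right)} = - \frac{9}{8} - \frac{x}{5}$ ($Y{\left(x,E \right)} = - \frac{5}{8} + \left(\frac{x}{-5} - \frac{2}{4}\right) = - \frac{5}{8} + \left(x \left(- \frac{1}{5}\right) - \frac{1}{2}\right) = - \frac{5}{8} - \left(\frac{1}{2} + \frac{x}{5}\right) = - \frac{9}{8} - \frac{x}{5}$)
$\left(m{\left(10,Y{\left(w{\left(5 \right)},-3 \right)} \right)} + L\right) + 309 = \left(\left(- \frac{9}{8} - \frac{4}{5}\right) + 8\right) + 309 = \left(- \frac{77}{40} + 8\right) + 309 = \frac{243}{40} + 309 = \frac{12603}{40}$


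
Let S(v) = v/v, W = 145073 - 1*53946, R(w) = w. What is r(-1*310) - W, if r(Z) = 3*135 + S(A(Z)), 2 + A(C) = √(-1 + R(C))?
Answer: -90721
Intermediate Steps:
W = 91127 (W = 145073 - 53946 = 91127)
A(C) = -2 + √(-1 + C)
S(v) = 1
r(Z) = 406 (r(Z) = 3*135 + 1 = 405 + 1 = 406)
r(-1*310) - W = 406 - 1*91127 = 406 - 91127 = -90721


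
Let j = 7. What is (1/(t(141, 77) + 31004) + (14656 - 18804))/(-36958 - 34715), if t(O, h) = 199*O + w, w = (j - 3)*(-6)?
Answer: 81631257/1410500749 ≈ 0.057874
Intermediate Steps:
w = -24 (w = (7 - 3)*(-6) = 4*(-6) = -24)
t(O, h) = -24 + 199*O (t(O, h) = 199*O - 24 = -24 + 199*O)
(1/(t(141, 77) + 31004) + (14656 - 18804))/(-36958 - 34715) = (1/((-24 + 199*141) + 31004) + (14656 - 18804))/(-36958 - 34715) = (1/((-24 + 28059) + 31004) - 4148)/(-71673) = (1/(28035 + 31004) - 4148)*(-1/71673) = (1/59039 - 4148)*(-1/71673) = -244893771/59039*(-1/71673) = 81631257/1410500749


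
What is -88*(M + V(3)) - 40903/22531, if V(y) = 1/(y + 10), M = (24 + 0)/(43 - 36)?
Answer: -636212405/2050321 ≈ -310.30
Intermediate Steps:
M = 24/7 ≈ 3.4286
V(y) = 1/(10 + y)
-88*(M + V(3)) - 40903/22531 = -88*(24/7 + 1/(10 + 3)) - 40903/22531 = -88*(24/7 + 1/13) - 40903/22531 = -88*(24/7 + 1/13) - 1*40903/22531 = -88*319/91 - 40903/22531 = -28072/91 - 40903/22531 = -636212405/2050321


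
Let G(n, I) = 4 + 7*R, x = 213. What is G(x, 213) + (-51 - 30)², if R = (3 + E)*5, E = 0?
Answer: 6670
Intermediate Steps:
R = 15 (R = (3 + 0)*5 = 3*5 = 15)
G(n, I) = 109 (G(n, I) = 4 + 7*15 = 4 + 105 = 109)
G(x, 213) + (-51 - 30)² = 109 + (-51 - 30)² = 109 + (-81)² = 109 + 6561 = 6670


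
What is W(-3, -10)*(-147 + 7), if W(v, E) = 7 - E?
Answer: -2380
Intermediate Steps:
W(-3, -10)*(-147 + 7) = (7 - 1*(-10))*(-147 + 7) = (7 + 10)*(-140) = 17*(-140) = -2380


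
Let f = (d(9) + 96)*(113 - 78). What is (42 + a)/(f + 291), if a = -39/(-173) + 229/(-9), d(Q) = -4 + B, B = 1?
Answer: 13064/2760561 ≈ 0.0047324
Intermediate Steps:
d(Q) = -3 (d(Q) = -4 + 1 = -3)
f = 3255 (f = (-3 + 96)*(113 - 78) = 93*35 = 3255)
a = -39266/1557 (a = -39*(-1/173) + 229*(-⅑) = 39/173 - 229/9 = -39266/1557 ≈ -25.219)
(42 + a)/(f + 291) = (42 - 39266/1557)/(3255 + 291) = (26128/1557)/3546 = (26128/1557)*(1/3546) = 13064/2760561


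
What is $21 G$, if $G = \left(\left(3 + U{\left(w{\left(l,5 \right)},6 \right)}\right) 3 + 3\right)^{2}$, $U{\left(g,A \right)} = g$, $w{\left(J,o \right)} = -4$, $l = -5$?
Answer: $0$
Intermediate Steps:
$G = 0$ ($G = \left(\left(3 - 4\right) 3 + 3\right)^{2} = \left(\left(-1\right) 3 + 3\right)^{2} = \left(-3 + 3\right)^{2} = 0^{2} = 0$)
$21 G = 21 \cdot 0 = 0$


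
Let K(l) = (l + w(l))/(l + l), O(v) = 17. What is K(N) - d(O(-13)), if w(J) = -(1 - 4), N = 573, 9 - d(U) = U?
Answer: 1624/191 ≈ 8.5026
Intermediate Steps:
d(U) = 9 - U
w(J) = 3 (w(J) = -1*(-3) = 3)
K(l) = (3 + l)/(2*l) (K(l) = (l + 3)/(l + l) = (3 + l)/((2*l)) = (3 + l)*(1/(2*l)) = (3 + l)/(2*l))
K(N) - d(O(-13)) = (1/2)*(3 + 573)/573 - (9 - 1*17) = (1/2)*(1/573)*576 - (9 - 17) = 96/191 - 1*(-8) = 96/191 + 8 = 1624/191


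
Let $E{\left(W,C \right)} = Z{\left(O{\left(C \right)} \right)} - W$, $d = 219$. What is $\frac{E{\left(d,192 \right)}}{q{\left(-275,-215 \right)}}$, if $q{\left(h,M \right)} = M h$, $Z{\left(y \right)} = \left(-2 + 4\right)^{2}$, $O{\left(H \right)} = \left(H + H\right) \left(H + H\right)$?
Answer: $- \frac{1}{275} \approx -0.0036364$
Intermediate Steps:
$O{\left(H \right)} = 4 H^{2}$ ($O{\left(H \right)} = 2 H 2 H = 4 H^{2}$)
$Z{\left(y \right)} = 4$ ($Z{\left(y \right)} = 2^{2} = 4$)
$E{\left(W,C \right)} = 4 - W$
$\frac{E{\left(d,192 \right)}}{q{\left(-275,-215 \right)}} = \frac{4 - 219}{\left(-215\right) \left(-275\right)} = \frac{4 - 219}{59125} = \left(-215\right) \frac{1}{59125} = - \frac{1}{275}$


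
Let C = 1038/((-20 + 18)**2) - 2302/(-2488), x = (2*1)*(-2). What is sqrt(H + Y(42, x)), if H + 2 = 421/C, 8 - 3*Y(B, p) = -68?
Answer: sqrt(81549393726)/57171 ≈ 4.9950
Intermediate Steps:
x = -4 (x = 2*(-2) = -4)
C = 323969/1244 (C = 1038/((-2)**2) - 2302*(-1/2488) = 1038/4 + 1151/1244 = 1038*(1/4) + 1151/1244 = 519/2 + 1151/1244 = 323969/1244 ≈ 260.43)
Y(B, p) = 76/3 (Y(B, p) = 8/3 - 1/3*(-68) = 8/3 + 68/3 = 76/3)
H = -124214/323969 (H = -2 + 421/(323969/1244) = -2 + 421*(1244/323969) = -2 + 523724/323969 = -124214/323969 ≈ -0.38341)
sqrt(H + Y(42, x)) = sqrt(-124214/323969 + 76/3) = sqrt(24249002/971907) = sqrt(81549393726)/57171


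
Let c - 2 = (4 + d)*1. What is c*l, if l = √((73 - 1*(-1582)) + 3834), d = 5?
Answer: 11*√5489 ≈ 814.97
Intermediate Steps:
c = 11 (c = 2 + (4 + 5)*1 = 2 + 9*1 = 2 + 9 = 11)
l = √5489 (l = √((73 + 1582) + 3834) = √(1655 + 3834) = √5489 ≈ 74.088)
c*l = 11*√5489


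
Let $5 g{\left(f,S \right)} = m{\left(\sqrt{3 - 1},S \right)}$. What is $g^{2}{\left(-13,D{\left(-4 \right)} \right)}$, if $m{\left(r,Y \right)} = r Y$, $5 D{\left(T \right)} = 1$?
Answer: $\frac{2}{625} \approx 0.0032$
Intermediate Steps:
$D{\left(T \right)} = \frac{1}{5}$ ($D{\left(T \right)} = \frac{1}{5} \cdot 1 = \frac{1}{5}$)
$m{\left(r,Y \right)} = Y r$
$g{\left(f,S \right)} = \frac{S \sqrt{2}}{5}$ ($g{\left(f,S \right)} = \frac{S \sqrt{3 - 1}}{5} = \frac{S \sqrt{2}}{5}$)
$g^{2}{\left(-13,D{\left(-4 \right)} \right)} = \left(\frac{1}{5} \cdot \frac{1}{5} \sqrt{2}\right)^{2} = \left(\frac{\sqrt{2}}{25}\right)^{2} = \frac{2}{625}$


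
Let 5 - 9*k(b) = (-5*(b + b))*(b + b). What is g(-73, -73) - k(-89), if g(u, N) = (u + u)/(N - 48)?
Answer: -19168111/1089 ≈ -17602.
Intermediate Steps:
k(b) = 5/9 + 20*b**2/9 (k(b) = 5/9 - (-5*(b + b))*(b + b)/9 = 5/9 - (-10*b)*2*b/9 = 5/9 - (-20)*b**2/9 = 5/9 + 20*b**2/9)
g(u, N) = 2*u/(-48 + N) (g(u, N) = (2*u)/(-48 + N) = 2*u/(-48 + N))
g(-73, -73) - k(-89) = 2*(-73)/(-48 - 73) - (5/9 + (20/9)*(-89)**2) = 2*(-73)/(-121) - (5/9 + (20/9)*7921) = 2*(-73)*(-1/121) - (5/9 + 158420/9) = 146/121 - 1*158425/9 = 146/121 - 158425/9 = -19168111/1089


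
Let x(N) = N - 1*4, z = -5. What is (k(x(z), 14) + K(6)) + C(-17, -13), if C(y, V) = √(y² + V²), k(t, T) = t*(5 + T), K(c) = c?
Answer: -165 + √458 ≈ -143.60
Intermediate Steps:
x(N) = -4 + N (x(N) = N - 4 = -4 + N)
C(y, V) = √(V² + y²)
(k(x(z), 14) + K(6)) + C(-17, -13) = ((-4 - 5)*(5 + 14) + 6) + √((-13)² + (-17)²) = (-9*19 + 6) + √(169 + 289) = (-171 + 6) + √458 = -165 + √458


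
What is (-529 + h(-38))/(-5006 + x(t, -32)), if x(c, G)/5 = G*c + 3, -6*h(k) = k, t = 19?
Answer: 1568/24093 ≈ 0.065081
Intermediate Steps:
h(k) = -k/6
x(c, G) = 15 + 5*G*c (x(c, G) = 5*(G*c + 3) = 5*(3 + G*c) = 15 + 5*G*c)
(-529 + h(-38))/(-5006 + x(t, -32)) = (-529 - 1/6*(-38))/(-5006 + (15 + 5*(-32)*19)) = (-529 + 19/3)/(-5006 + (15 - 3040)) = -1568/(3*(-5006 - 3025)) = -1568/3/(-8031) = -1568/3*(-1/8031) = 1568/24093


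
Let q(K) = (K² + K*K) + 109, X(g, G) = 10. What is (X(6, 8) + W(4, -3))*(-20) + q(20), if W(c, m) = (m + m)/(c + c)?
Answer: 724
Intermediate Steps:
W(c, m) = m/c (W(c, m) = (2*m)/((2*c)) = (2*m)*(1/(2*c)) = m/c)
q(K) = 109 + 2*K² (q(K) = (K² + K²) + 109 = 2*K² + 109 = 109 + 2*K²)
(X(6, 8) + W(4, -3))*(-20) + q(20) = (10 - 3/4)*(-20) + (109 + 2*20²) = (10 - 3*¼)*(-20) + (109 + 2*400) = (10 - ¾)*(-20) + (109 + 800) = (37/4)*(-20) + 909 = -185 + 909 = 724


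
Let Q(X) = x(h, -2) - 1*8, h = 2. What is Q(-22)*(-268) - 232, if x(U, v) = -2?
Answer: 2448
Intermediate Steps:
Q(X) = -10 (Q(X) = -2 - 1*8 = -2 - 8 = -10)
Q(-22)*(-268) - 232 = -10*(-268) - 232 = 2680 - 232 = 2448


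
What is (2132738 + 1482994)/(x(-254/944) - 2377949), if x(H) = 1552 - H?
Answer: -568875168/373886419 ≈ -1.5215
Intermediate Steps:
(2132738 + 1482994)/(x(-254/944) - 2377949) = (2132738 + 1482994)/((1552 - (-254)/944) - 2377949) = 3615732/((1552 - (-254)/944) - 2377949) = 3615732/((1552 - 1*(-127/472)) - 2377949) = 3615732/((1552 + 127/472) - 2377949) = 3615732/(732671/472 - 2377949) = 3615732/(-1121659257/472) = 3615732*(-472/1121659257) = -568875168/373886419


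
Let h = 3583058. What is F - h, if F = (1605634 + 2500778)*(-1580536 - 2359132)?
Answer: -16177903534274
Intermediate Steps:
F = -16177899951216 (F = 4106412*(-3939668) = -16177899951216)
F - h = -16177899951216 - 1*3583058 = -16177899951216 - 3583058 = -16177903534274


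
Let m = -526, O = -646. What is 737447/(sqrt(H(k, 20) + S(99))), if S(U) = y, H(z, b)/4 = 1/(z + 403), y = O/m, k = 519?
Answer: 737447*sqrt(18117220247)/149429 ≈ 6.6427e+5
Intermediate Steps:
y = 323/263 (y = -646/(-526) = -646*(-1/526) = 323/263 ≈ 1.2281)
H(z, b) = 4/(403 + z) (H(z, b) = 4/(z + 403) = 4/(403 + z))
S(U) = 323/263
737447/(sqrt(H(k, 20) + S(99))) = 737447/(sqrt(4/(403 + 519) + 323/263)) = 737447/(sqrt(4/922 + 323/263)) = 737447/(sqrt(4*(1/922) + 323/263)) = 737447/(sqrt(2/461 + 323/263)) = 737447/(sqrt(149429/121243)) = 737447/((sqrt(18117220247)/121243)) = 737447*(sqrt(18117220247)/149429) = 737447*sqrt(18117220247)/149429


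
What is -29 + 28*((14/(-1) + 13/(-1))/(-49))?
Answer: -95/7 ≈ -13.571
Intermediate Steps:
-29 + 28*((14/(-1) + 13/(-1))/(-49)) = -29 + 28*((14*(-1) + 13*(-1))*(-1/49)) = -29 + 28*((-14 - 13)*(-1/49)) = -29 + 28*(-27*(-1/49)) = -29 + 28*(27/49) = -29 + 108/7 = -95/7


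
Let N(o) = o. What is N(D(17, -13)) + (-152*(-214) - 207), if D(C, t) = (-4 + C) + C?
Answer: 32351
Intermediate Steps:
D(C, t) = -4 + 2*C
N(D(17, -13)) + (-152*(-214) - 207) = (-4 + 2*17) + (-152*(-214) - 207) = (-4 + 34) + (32528 - 207) = 30 + 32321 = 32351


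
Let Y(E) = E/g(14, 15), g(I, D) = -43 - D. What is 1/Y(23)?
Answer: -58/23 ≈ -2.5217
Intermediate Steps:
Y(E) = -E/58 (Y(E) = E/(-43 - 1*15) = E/(-43 - 15) = E/(-58) = E*(-1/58) = -E/58)
1/Y(23) = 1/(-1/58*23) = 1/(-23/58) = -58/23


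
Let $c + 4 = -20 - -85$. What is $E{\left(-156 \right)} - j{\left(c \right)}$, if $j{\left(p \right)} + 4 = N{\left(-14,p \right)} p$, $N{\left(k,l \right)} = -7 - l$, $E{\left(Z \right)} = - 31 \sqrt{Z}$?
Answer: $4152 - 62 i \sqrt{39} \approx 4152.0 - 387.19 i$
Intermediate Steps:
$c = 61$ ($c = -4 - -65 = -4 + \left(-20 + 85\right) = -4 + 65 = 61$)
$j{\left(p \right)} = -4 + p \left(-7 - p\right)$ ($j{\left(p \right)} = -4 + \left(-7 - p\right) p = -4 + p \left(-7 - p\right)$)
$E{\left(-156 \right)} - j{\left(c \right)} = - 31 \sqrt{-156} - \left(-4 - 61 \left(7 + 61\right)\right) = - 31 \cdot 2 i \sqrt{39} - \left(-4 - 61 \cdot 68\right) = - 62 i \sqrt{39} - \left(-4 - 4148\right) = - 62 i \sqrt{39} - -4152 = - 62 i \sqrt{39} + 4152 = 4152 - 62 i \sqrt{39}$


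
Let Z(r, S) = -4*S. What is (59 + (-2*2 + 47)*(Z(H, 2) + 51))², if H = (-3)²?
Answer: 3640464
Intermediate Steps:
H = 9
(59 + (-2*2 + 47)*(Z(H, 2) + 51))² = (59 + (-2*2 + 47)*(-4*2 + 51))² = (59 + (-4 + 47)*(-8 + 51))² = (59 + 43*43)² = (59 + 1849)² = 1908² = 3640464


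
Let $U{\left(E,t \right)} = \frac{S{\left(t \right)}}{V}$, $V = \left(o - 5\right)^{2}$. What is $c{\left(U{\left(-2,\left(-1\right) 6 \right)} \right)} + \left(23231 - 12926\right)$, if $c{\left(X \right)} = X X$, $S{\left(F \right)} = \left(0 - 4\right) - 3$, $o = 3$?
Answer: $\frac{164929}{16} \approx 10308.0$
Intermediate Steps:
$S{\left(F \right)} = -7$ ($S{\left(F \right)} = -4 - 3 = -7$)
$V = 4$ ($V = \left(3 - 5\right)^{2} = \left(-2\right)^{2} = 4$)
$U{\left(E,t \right)} = - \frac{7}{4}$
$c{\left(X \right)} = X^{2}$
$c{\left(U{\left(-2,\left(-1\right) 6 \right)} \right)} + \left(23231 - 12926\right) = \left(- \frac{7}{4}\right)^{2} + \left(23231 - 12926\right) = \frac{49}{16} + 10305 = \frac{164929}{16}$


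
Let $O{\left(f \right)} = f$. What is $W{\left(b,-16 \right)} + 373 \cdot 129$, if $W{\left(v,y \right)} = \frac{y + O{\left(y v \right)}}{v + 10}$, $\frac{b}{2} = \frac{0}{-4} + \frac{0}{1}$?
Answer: $\frac{240577}{5} \approx 48115.0$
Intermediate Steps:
$b = 0$ ($b = 2 \left(\frac{0}{-4} + \frac{0}{1}\right) = 2 \left(0 \left(- \frac{1}{4}\right) + 0 \cdot 1\right) = 2 \left(0 + 0\right) = 2 \cdot 0 = 0$)
$W{\left(v,y \right)} = \frac{y + v y}{10 + v}$ ($W{\left(v,y \right)} = \frac{y + y v}{v + 10} = \frac{y + v y}{10 + v}$)
$W{\left(b,-16 \right)} + 373 \cdot 129 = - \frac{16 \left(1 + 0\right)}{10 + 0} + 373 \cdot 129 = \left(-16\right) \frac{1}{10} \cdot 1 + 48117 = - \frac{8}{5} + 48117 = \frac{240577}{5}$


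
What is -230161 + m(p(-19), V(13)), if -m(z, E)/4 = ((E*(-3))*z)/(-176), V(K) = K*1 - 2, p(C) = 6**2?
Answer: -230188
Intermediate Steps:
p(C) = 36
V(K) = -2 + K (V(K) = K - 2 = -2 + K)
m(z, E) = -3*E*z/44 (m(z, E) = -4*(E*(-3))*z/(-176) = -4*(-3*E)*z*(-1)/176 = -4*(-3*E*z)*(-1)/176 = -3*E*z/44)
-230161 + m(p(-19), V(13)) = -230161 - 3/44*(-2 + 13)*36 = -230161 - 3/44*11*36 = -230161 - 27 = -230188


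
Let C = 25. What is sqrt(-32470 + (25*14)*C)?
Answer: 2*I*sqrt(5930) ≈ 154.01*I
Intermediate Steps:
sqrt(-32470 + (25*14)*C) = sqrt(-32470 + (25*14)*25) = sqrt(-32470 + 350*25) = sqrt(-32470 + 8750) = sqrt(-23720) = 2*I*sqrt(5930)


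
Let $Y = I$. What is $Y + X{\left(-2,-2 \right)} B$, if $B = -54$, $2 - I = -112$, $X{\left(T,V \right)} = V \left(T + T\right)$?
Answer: $-318$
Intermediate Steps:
$X{\left(T,V \right)} = 2 T V$ ($X{\left(T,V \right)} = V 2 T = 2 T V$)
$I = 114$ ($I = 2 - -112 = 2 + 112 = 114$)
$Y = 114$
$Y + X{\left(-2,-2 \right)} B = 114 + 2 \left(-2\right) \left(-2\right) \left(-54\right) = 114 + 8 \left(-54\right) = 114 - 432 = -318$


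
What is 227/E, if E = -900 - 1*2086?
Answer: -227/2986 ≈ -0.076021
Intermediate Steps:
E = -2986 (E = -900 - 2086 = -2986)
227/E = 227/(-2986) = 227*(-1/2986) = -227/2986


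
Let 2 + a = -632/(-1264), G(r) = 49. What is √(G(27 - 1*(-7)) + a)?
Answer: √190/2 ≈ 6.8920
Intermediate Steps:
a = -3/2 (a = -2 - 632/(-1264) = -2 - 632*(-1/1264) = -2 + ½ = -3/2 ≈ -1.5000)
√(G(27 - 1*(-7)) + a) = √(49 - 3/2) = √(95/2) = √190/2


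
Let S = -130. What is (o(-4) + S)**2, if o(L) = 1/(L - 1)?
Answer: 423801/25 ≈ 16952.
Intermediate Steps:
o(L) = 1/(-1 + L)
(o(-4) + S)**2 = (1/(-1 - 4) - 130)**2 = (1/(-5) - 130)**2 = (-1/5 - 130)**2 = (-651/5)**2 = 423801/25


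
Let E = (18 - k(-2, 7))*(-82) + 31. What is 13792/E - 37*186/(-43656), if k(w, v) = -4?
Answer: -98316961/12900348 ≈ -7.6213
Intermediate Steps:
E = -1773 (E = (18 - 1*(-4))*(-82) + 31 = (18 + 4)*(-82) + 31 = 22*(-82) + 31 = -1804 + 31 = -1773)
13792/E - 37*186/(-43656) = 13792/(-1773) - 37*186/(-43656) = 13792*(-1/1773) - 6882*(-1/43656) = -13792/1773 + 1147/7276 = -98316961/12900348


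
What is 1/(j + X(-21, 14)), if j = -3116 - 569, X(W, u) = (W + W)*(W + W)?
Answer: -1/1921 ≈ -0.00052056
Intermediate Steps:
X(W, u) = 4*W**2 (X(W, u) = (2*W)*(2*W) = 4*W**2)
j = -3685
1/(j + X(-21, 14)) = 1/(-3685 + 4*(-21)**2) = 1/(-3685 + 4*441) = 1/(-3685 + 1764) = 1/(-1921) = -1/1921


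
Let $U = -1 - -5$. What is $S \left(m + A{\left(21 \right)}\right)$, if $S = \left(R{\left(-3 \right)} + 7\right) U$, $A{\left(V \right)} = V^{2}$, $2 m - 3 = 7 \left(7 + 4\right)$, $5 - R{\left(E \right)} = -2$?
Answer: $26936$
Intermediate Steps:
$U = 4$ ($U = -1 + 5 = 4$)
$R{\left(E \right)} = 7$ ($R{\left(E \right)} = 5 - -2 = 5 + 2 = 7$)
$m = 40$ ($m = \frac{3}{2} + \frac{7 \left(7 + 4\right)}{2} = \frac{3}{2} + \frac{7 \cdot 11}{2} = \frac{3}{2} + \frac{1}{2} \cdot 77 = \frac{3}{2} + \frac{77}{2} = 40$)
$S = 56$ ($S = \left(7 + 7\right) 4 = 14 \cdot 4 = 56$)
$S \left(m + A{\left(21 \right)}\right) = 56 \left(40 + 21^{2}\right) = 56 \left(40 + 441\right) = 56 \cdot 481 = 26936$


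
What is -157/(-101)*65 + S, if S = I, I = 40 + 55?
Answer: 19800/101 ≈ 196.04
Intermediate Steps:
I = 95
S = 95
-157/(-101)*65 + S = -157/(-101)*65 + 95 = -157*(-1/101)*65 + 95 = (157/101)*65 + 95 = 10205/101 + 95 = 19800/101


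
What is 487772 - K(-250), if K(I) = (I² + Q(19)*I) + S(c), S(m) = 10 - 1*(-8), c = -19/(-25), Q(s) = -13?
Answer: 422004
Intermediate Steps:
c = 19/25 (c = -19*(-1/25) = 19/25 ≈ 0.76000)
S(m) = 18 (S(m) = 10 + 8 = 18)
K(I) = 18 + I² - 13*I (K(I) = (I² - 13*I) + 18 = 18 + I² - 13*I)
487772 - K(-250) = 487772 - (18 + (-250)² - 13*(-250)) = 487772 - (18 + 62500 + 3250) = 487772 - 1*65768 = 487772 - 65768 = 422004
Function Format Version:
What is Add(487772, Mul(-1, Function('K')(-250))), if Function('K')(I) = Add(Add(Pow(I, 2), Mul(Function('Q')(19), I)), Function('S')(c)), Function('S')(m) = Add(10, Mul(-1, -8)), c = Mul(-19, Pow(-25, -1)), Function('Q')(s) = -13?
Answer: 422004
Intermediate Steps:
c = Rational(19, 25) (c = Mul(-19, Rational(-1, 25)) = Rational(19, 25) ≈ 0.76000)
Function('S')(m) = 18 (Function('S')(m) = Add(10, 8) = 18)
Function('K')(I) = Add(18, Pow(I, 2), Mul(-13, I)) (Function('K')(I) = Add(Add(Pow(I, 2), Mul(-13, I)), 18) = Add(18, Pow(I, 2), Mul(-13, I)))
Add(487772, Mul(-1, Function('K')(-250))) = Add(487772, Mul(-1, Add(18, Pow(-250, 2), Mul(-13, -250)))) = Add(487772, Mul(-1, Add(18, 62500, 3250))) = Add(487772, Mul(-1, 65768)) = Add(487772, -65768) = 422004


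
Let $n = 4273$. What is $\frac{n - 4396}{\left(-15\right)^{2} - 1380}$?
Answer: $\frac{41}{385} \approx 0.10649$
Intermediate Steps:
$\frac{n - 4396}{\left(-15\right)^{2} - 1380} = \frac{4273 - 4396}{\left(-15\right)^{2} - 1380} = - \frac{123}{225 - 1380} = - \frac{123}{-1155} = \left(-123\right) \left(- \frac{1}{1155}\right) = \frac{41}{385}$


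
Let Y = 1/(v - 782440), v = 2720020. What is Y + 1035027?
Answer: 2005447614661/1937580 ≈ 1.0350e+6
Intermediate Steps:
Y = 1/1937580 (Y = 1/(2720020 - 782440) = 1/1937580 ≈ 5.1611e-7)
Y + 1035027 = 1/1937580 + 1035027 = 2005447614661/1937580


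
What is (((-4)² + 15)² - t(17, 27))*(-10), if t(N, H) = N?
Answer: -9440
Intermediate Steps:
(((-4)² + 15)² - t(17, 27))*(-10) = (((-4)² + 15)² - 1*17)*(-10) = ((16 + 15)² - 17)*(-10) = (31² - 17)*(-10) = (961 - 17)*(-10) = 944*(-10) = -9440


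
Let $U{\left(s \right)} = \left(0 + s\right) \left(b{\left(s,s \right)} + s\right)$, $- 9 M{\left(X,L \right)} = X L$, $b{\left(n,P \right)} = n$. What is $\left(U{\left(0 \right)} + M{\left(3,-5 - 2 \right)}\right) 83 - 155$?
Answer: $\frac{116}{3} \approx 38.667$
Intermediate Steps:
$M{\left(X,L \right)} = - \frac{L X}{9}$ ($M{\left(X,L \right)} = - \frac{X L}{9} = - \frac{L X}{9}$)
$U{\left(s \right)} = 2 s^{2}$ ($U{\left(s \right)} = \left(0 + s\right) \left(s + s\right) = s 2 s = 2 s^{2}$)
$\left(U{\left(0 \right)} + M{\left(3,-5 - 2 \right)}\right) 83 - 155 = \left(2 \cdot 0^{2} - \frac{1}{9} \left(-5 - 2\right) 3\right) 83 - 155 = \left(2 \cdot 0 - \frac{1}{9} \left(-5 - 2\right) 3\right) 83 - 155 = \left(0 - \left(- \frac{7}{9}\right) 3\right) 83 - 155 = \left(0 + \frac{7}{3}\right) 83 - 155 = \frac{7}{3} \cdot 83 - 155 = \frac{581}{3} - 155 = \frac{116}{3}$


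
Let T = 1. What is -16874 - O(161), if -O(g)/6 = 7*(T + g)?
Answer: -10070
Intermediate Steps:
O(g) = -42 - 42*g (O(g) = -42*(1 + g) = -6*(7 + 7*g) = -42 - 42*g)
-16874 - O(161) = -16874 - (-42 - 42*161) = -16874 - (-42 - 6762) = -16874 - 1*(-6804) = -16874 + 6804 = -10070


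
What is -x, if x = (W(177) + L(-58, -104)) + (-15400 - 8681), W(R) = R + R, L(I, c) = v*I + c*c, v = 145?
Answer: 21321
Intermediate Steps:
L(I, c) = c² + 145*I (L(I, c) = 145*I + c*c = 145*I + c² = c² + 145*I)
W(R) = 2*R
x = -21321 (x = (2*177 + ((-104)² + 145*(-58))) + (-15400 - 8681) = (354 + (10816 - 8410)) - 24081 = (354 + 2406) - 24081 = 2760 - 24081 = -21321)
-x = -1*(-21321) = 21321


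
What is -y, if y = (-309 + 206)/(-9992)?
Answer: -103/9992 ≈ -0.010308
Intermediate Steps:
y = 103/9992 (y = -103*(-1/9992) = 103/9992 ≈ 0.010308)
-y = -1*103/9992 = -103/9992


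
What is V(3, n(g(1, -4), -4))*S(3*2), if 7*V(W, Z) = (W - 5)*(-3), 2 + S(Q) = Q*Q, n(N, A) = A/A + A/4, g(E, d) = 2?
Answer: 204/7 ≈ 29.143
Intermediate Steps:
n(N, A) = 1 + A/4 (n(N, A) = 1 + A*(¼) = 1 + A/4)
S(Q) = -2 + Q² (S(Q) = -2 + Q*Q = -2 + Q²)
V(W, Z) = 15/7 - 3*W/7 (V(W, Z) = ((W - 5)*(-3))/7 = ((-5 + W)*(-3))/7 = (15 - 3*W)/7 = 15/7 - 3*W/7)
V(3, n(g(1, -4), -4))*S(3*2) = (15/7 - 3/7*3)*(-2 + (3*2)²) = (15/7 - 9/7)*(-2 + 6²) = 6*(-2 + 36)/7 = (6/7)*34 = 204/7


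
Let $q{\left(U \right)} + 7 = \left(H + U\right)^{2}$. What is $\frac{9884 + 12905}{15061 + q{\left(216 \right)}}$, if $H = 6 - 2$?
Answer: $\frac{22789}{63454} \approx 0.35914$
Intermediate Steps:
$H = 4$ ($H = 6 - 2 = 4$)
$q{\left(U \right)} = -7 + \left(4 + U\right)^{2}$
$\frac{9884 + 12905}{15061 + q{\left(216 \right)}} = \frac{9884 + 12905}{15061 - \left(7 - \left(4 + 216\right)^{2}\right)} = \frac{22789}{15061 - \left(7 - 220^{2}\right)} = \frac{22789}{15061 + \left(-7 + 48400\right)} = \frac{22789}{15061 + 48393} = \frac{22789}{63454}$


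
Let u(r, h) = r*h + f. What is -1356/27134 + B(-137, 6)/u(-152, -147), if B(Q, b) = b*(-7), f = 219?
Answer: -5289176/102037407 ≈ -0.051836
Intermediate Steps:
B(Q, b) = -7*b
u(r, h) = 219 + h*r (u(r, h) = r*h + 219 = h*r + 219 = 219 + h*r)
-1356/27134 + B(-137, 6)/u(-152, -147) = -1356/27134 + (-7*6)/(219 - 147*(-152)) = -1356*1/27134 - 42/(219 + 22344) = -678/13567 - 42/22563 = -678/13567 - 42*1/22563 = -678/13567 - 14/7521 = -5289176/102037407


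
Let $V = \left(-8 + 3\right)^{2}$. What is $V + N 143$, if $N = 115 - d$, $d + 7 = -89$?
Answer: $30198$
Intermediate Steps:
$d = -96$ ($d = -7 - 89 = -96$)
$N = 211$ ($N = 115 - -96 = 115 + 96 = 211$)
$V = 25$ ($V = \left(-5\right)^{2} = 25$)
$V + N 143 = 25 + 211 \cdot 143 = 25 + 30173 = 30198$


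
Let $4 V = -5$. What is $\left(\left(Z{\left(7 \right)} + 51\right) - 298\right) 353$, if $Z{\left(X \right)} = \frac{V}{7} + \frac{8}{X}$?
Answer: $- \frac{2431817}{28} \approx -86851.0$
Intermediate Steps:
$V = - \frac{5}{4}$ ($V = \frac{1}{4} \left(-5\right) = - \frac{5}{4} \approx -1.25$)
$Z{\left(X \right)} = - \frac{5}{28} + \frac{8}{X}$ ($Z{\left(X \right)} = - \frac{5}{4 \cdot 7} + \frac{8}{X} = \left(- \frac{5}{4}\right) \frac{1}{7} + \frac{8}{X} = - \frac{5}{28} + \frac{8}{X}$)
$\left(\left(Z{\left(7 \right)} + 51\right) - 298\right) 353 = \left(\left(\left(- \frac{5}{28} + \frac{8}{7}\right) + 51\right) - 298\right) 353 = \left(\left(\frac{27}{28} + 51\right) - 298\right) 353 = \left(\frac{1455}{28} - 298\right) 353 = \left(- \frac{6889}{28}\right) 353 = - \frac{2431817}{28}$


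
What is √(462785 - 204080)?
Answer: 3*√28745 ≈ 508.63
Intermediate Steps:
√(462785 - 204080) = √258705 = 3*√28745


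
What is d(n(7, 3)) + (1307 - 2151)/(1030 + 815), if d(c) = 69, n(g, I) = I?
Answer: 126461/1845 ≈ 68.542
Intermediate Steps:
d(n(7, 3)) + (1307 - 2151)/(1030 + 815) = 69 + (1307 - 2151)/(1030 + 815) = 69 - 844/1845 = 126461/1845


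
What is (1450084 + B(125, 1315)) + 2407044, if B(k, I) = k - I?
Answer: 3855938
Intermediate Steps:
(1450084 + B(125, 1315)) + 2407044 = (1450084 + (125 - 1*1315)) + 2407044 = (1450084 + (125 - 1315)) + 2407044 = (1450084 - 1190) + 2407044 = 1448894 + 2407044 = 3855938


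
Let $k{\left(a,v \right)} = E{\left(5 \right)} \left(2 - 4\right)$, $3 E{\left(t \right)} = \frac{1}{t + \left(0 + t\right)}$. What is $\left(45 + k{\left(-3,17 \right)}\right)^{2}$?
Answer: $\frac{454276}{225} \approx 2019.0$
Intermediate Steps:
$E{\left(t \right)} = \frac{1}{6 t}$ ($E{\left(t \right)} = \frac{1}{3 \left(t + \left(0 + t\right)\right)} = \frac{1}{3 \left(t + t\right)} = \frac{1}{3 \cdot 2 t} = \frac{\frac{1}{2} \frac{1}{t}}{3} = \frac{1}{6 t}$)
$k{\left(a,v \right)} = - \frac{1}{15}$ ($k{\left(a,v \right)} = \frac{1}{6 \cdot 5} \left(2 - 4\right) = \frac{1}{6} \cdot \frac{1}{5} \left(-2\right) = \frac{1}{30} \left(-2\right) = - \frac{1}{15}$)
$\left(45 + k{\left(-3,17 \right)}\right)^{2} = \left(45 - \frac{1}{15}\right)^{2} = \left(\frac{674}{15}\right)^{2} = \frac{454276}{225}$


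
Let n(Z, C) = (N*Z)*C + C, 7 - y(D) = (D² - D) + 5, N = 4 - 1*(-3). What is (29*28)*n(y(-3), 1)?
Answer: -56028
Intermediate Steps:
N = 7 (N = 4 + 3 = 7)
y(D) = 2 + D - D² (y(D) = 7 - ((D² - D) + 5) = 7 - (5 + D² - D) = 7 + (-5 + D - D²) = 2 + D - D²)
n(Z, C) = C + 7*C*Z (n(Z, C) = (7*Z)*C + C = 7*C*Z + C = C + 7*C*Z)
(29*28)*n(y(-3), 1) = (29*28)*(1*(1 + 7*(2 - 3 - 1*(-3)²))) = 812*(1*(1 + 7*(2 - 3 - 1*9))) = 812*(1*(1 + 7*(2 - 3 - 9))) = 812*(1*(1 + 7*(-10))) = 812*(1*(1 - 70)) = 812*(1*(-69)) = 812*(-69) = -56028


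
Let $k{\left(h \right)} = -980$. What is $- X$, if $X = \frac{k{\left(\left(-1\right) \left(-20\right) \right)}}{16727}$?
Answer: $\frac{980}{16727} \approx 0.058588$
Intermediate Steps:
$X = - \frac{980}{16727} \approx -0.058588$
$- X = \left(-1\right) \left(- \frac{980}{16727}\right) = \frac{980}{16727}$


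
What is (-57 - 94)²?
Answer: 22801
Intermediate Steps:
(-57 - 94)² = (-151)² = 22801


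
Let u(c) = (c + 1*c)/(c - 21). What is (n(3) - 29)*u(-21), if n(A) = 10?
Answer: -19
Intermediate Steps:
u(c) = 2*c/(-21 + c) (u(c) = (c + c)/(-21 + c) = (2*c)/(-21 + c) = 2*c/(-21 + c))
(n(3) - 29)*u(-21) = (10 - 29)*(2*(-21)/(-21 - 21)) = -38*(-21)/(-42) = -38*(-21)*(-1)/42 = -19*1 = -19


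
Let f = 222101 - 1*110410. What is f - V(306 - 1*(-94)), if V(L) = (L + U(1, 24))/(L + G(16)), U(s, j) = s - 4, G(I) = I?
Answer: 46463059/416 ≈ 1.1169e+5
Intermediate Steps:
f = 111691 (f = 222101 - 110410 = 111691)
U(s, j) = -4 + s
V(L) = (-3 + L)/(16 + L) (V(L) = (L + (-4 + 1))/(L + 16) = (L - 3)/(16 + L) = (-3 + L)/(16 + L))
f - V(306 - 1*(-94)) = 111691 - (-3 + (306 - 1*(-94)))/(16 + (306 - 1*(-94))) = 111691 - (-3 + (306 + 94))/(16 + (306 + 94)) = 111691 - (-3 + 400)/(16 + 400) = 111691 - 397/416 = 46463059/416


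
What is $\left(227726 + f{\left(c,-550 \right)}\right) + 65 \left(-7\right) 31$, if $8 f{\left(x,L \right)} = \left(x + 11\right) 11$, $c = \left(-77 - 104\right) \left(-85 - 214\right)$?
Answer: $\frac{1152199}{4} \approx 2.8805 \cdot 10^{5}$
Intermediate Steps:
$c = 54119$ ($c = \left(-181\right) \left(-299\right) = 54119$)
$f{\left(x,L \right)} = \frac{121}{8} + \frac{11 x}{8}$ ($f{\left(x,L \right)} = \frac{\left(x + 11\right) 11}{8} = \frac{\left(11 + x\right) 11}{8} = \frac{121 + 11 x}{8} = \frac{121}{8} + \frac{11 x}{8}$)
$\left(227726 + f{\left(c,-550 \right)}\right) + 65 \left(-7\right) 31 = \left(227726 + \left(\frac{121}{8} + \frac{11}{8} \cdot 54119\right)\right) + 65 \left(-7\right) 31 = \left(227726 + \left(\frac{121}{8} + \frac{595309}{8}\right)\right) - 14105 = \left(227726 + \frac{297715}{4}\right) - 14105 = \frac{1208619}{4} - 14105 = \frac{1152199}{4}$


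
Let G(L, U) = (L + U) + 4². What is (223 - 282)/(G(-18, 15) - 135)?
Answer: 59/122 ≈ 0.48361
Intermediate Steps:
G(L, U) = 16 + L + U (G(L, U) = (L + U) + 16 = 16 + L + U)
(223 - 282)/(G(-18, 15) - 135) = (223 - 282)/((16 - 18 + 15) - 135) = -59/(13 - 135) = -59/(-122) = -59*(-1/122) = 59/122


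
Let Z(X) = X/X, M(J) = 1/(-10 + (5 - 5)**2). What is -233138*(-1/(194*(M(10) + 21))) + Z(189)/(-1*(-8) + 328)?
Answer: 391692113/6811728 ≈ 57.503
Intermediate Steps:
M(J) = -1/10 (M(J) = 1/(-10 + 0**2) = 1/(-10 + 0) = 1/(-10) = -1/10)
Z(X) = 1
-233138*(-1/(194*(M(10) + 21))) + Z(189)/(-1*(-8) + 328) = -233138*(-1/(194*(-1/10 + 21))) + 1/(-1*(-8) + 328) = -233138/((-194*209/10)) + 1/(8 + 328) = -233138/(-20273/5) + 1/336 = -233138*(-5/20273) + 1*(1/336) = 1165690/20273 + 1/336 = 391692113/6811728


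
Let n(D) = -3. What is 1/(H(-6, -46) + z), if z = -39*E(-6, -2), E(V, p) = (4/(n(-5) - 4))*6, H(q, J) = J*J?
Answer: 7/15748 ≈ 0.00044450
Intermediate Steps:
H(q, J) = J**2
E(V, p) = -24/7 (E(V, p) = (4/(-3 - 4))*6 = (4/(-7))*6 = (4*(-1/7))*6 = -4/7*6 = -24/7)
z = 936/7 (z = -39*(-24/7) = 936/7 ≈ 133.71)
1/(H(-6, -46) + z) = 1/((-46)**2 + 936/7) = 1/(2116 + 936/7) = 1/(15748/7) = 7/15748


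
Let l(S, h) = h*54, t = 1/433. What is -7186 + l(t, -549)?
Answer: -36832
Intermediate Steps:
t = 1/433 ≈ 0.0023095
l(S, h) = 54*h
-7186 + l(t, -549) = -7186 + 54*(-549) = -7186 - 29646 = -36832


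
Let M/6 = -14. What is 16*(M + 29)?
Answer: -880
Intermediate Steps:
M = -84 (M = 6*(-14) = -84)
16*(M + 29) = 16*(-84 + 29) = 16*(-55) = -880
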